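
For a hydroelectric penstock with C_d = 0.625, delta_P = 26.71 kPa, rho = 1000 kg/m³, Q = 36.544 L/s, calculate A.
Formula: Q = C_d A \sqrt{\frac{2 \Delta P}{\rho}}
Substituting knowns: 36.544 = 0.625·A·√(2·(26.71·1000)/1000)·1000
Solving for A: A = (36.544/1000)/(0.625·√(2·(26.71·1000)/1000)) = 0.008 m²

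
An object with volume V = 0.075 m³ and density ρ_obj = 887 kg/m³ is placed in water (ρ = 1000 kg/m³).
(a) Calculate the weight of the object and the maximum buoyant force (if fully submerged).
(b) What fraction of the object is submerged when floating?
(a) W=rho_obj*g*V=887*9.81*0.075=652.6 N; F_B(max)=rho*g*V=1000*9.81*0.075=735.8 N
(b) Floating fraction=rho_obj/rho=887/1000=0.887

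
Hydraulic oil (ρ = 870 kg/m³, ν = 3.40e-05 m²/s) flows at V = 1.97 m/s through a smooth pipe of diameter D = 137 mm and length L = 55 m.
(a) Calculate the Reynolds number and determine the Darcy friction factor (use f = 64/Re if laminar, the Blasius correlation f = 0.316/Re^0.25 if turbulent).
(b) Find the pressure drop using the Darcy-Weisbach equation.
(a) Re = V·D/ν = 1.97·0.137/3.40e-05 = 7937.9 → turbulent (Re > 4000); f = 0.316/Re^0.25 = 0.316/7937.9^0.25 = 0.033478
(b) Darcy-Weisbach: ΔP = f·(L/D)·½ρV²/1000 = 0.033478·(55/0.137)·½·870·1.97²/1000 = 22.69 kPa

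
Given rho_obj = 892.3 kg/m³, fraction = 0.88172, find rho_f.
Formula: f_{sub} = \frac{\rho_{obj}}{\rho_f}
Substituting knowns: 0.88172 = 892.3/rho_f
Solving for rho_f: rho_f = 892.3/0.88172 = 1012 kg/m³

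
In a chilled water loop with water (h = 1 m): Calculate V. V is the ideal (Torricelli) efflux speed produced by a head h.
Formula: V = \sqrt{2 g h}
V = √(2·9.81·1) = 4.429 m/s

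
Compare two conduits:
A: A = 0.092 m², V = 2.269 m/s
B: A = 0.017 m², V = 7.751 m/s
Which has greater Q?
Q(A) = 208.7 L/s, Q(B) = 131.8 L/s. Answer: A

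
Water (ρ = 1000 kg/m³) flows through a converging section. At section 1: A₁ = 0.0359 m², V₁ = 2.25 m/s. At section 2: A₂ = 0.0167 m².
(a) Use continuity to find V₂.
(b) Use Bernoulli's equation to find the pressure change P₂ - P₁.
(a) Continuity: A₁V₁=A₂V₂ -> V₂=A₁V₁/A₂=0.0359*2.25/0.0167=4.84 m/s
(b) Bernoulli: P₂-P₁=0.5*rho*(V₁^2-V₂^2)/1000=0.5*1000*(2.25^2-4.84^2)/1000=-9.182 kPa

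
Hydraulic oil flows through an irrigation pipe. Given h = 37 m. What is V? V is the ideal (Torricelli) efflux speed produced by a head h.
Formula: V = \sqrt{2 g h}
V = √(2·9.81·37) = 26.94 m/s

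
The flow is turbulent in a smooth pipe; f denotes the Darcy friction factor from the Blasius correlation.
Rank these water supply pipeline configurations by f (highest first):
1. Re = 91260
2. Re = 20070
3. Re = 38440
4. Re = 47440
Case 1: f = 0.01818
Case 2: f = 0.02655
Case 3: f = 0.02257
Case 4: f = 0.02141
Ranking (highest first): 2, 3, 4, 1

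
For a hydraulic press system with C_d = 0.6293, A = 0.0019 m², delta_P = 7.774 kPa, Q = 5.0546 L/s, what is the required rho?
Formula: Q = C_d A \sqrt{\frac{2 \Delta P}{\rho}}
Substituting knowns: 5.0546 = 0.6293·0.0019·√(2·(7.774·1000)/rho)·1000
Solving for rho: rho = 2·(7.774·1000)/((5.0546/1000)/(0.6293·0.0019))² = 870 kg/m³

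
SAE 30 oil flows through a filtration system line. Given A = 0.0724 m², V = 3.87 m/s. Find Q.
Formula: Q = A V
Q = 0.0724·3.87·1000 = 280.2 L/s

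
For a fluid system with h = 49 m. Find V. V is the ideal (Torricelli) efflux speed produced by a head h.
Formula: V = \sqrt{2 g h}
V = √(2·9.81·49) = 31.01 m/s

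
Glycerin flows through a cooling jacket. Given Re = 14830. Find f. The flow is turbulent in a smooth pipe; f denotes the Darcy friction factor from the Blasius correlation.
Formula: f = \frac{0.316}{Re^{0.25}}
f = 0.316/14830^0.25 = 0.02864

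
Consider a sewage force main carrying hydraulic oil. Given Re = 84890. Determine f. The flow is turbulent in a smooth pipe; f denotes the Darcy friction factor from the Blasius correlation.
Formula: f = \frac{0.316}{Re^{0.25}}
f = 0.316/84890^0.25 = 0.01851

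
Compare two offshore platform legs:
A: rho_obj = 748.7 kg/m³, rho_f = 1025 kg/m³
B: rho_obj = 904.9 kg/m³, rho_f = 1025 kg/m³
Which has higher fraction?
fraction(A) = 0.7304, fraction(B) = 0.8828. Answer: B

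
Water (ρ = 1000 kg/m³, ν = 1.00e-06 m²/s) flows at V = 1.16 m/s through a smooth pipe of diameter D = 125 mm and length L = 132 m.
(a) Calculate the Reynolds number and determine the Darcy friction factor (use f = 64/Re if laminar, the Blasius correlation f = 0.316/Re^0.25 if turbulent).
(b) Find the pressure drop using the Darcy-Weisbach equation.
(a) Re = V·D/ν = 1.16·0.125/1.00e-06 = 145000 → turbulent (Re > 4000); f = 0.316/Re^0.25 = 0.316/145000^0.25 = 0.016194 (Blasius is strictly valid for Re ≲ 1e5; used here as the smooth-pipe estimate the problem specifies)
(b) Darcy-Weisbach: ΔP = f·(L/D)·½ρV²/1000 = 0.016194·(132/0.125)·½·1000·1.16²/1000 = 11.51 kPa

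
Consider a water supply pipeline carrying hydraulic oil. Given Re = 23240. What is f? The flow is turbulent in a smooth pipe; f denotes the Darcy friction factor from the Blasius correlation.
Formula: f = \frac{0.316}{Re^{0.25}}
f = 0.316/23240^0.25 = 0.02559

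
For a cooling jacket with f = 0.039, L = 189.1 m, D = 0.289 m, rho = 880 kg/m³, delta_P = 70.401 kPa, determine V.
Formula: \Delta P = f \frac{L}{D} \frac{\rho V^2}{2}
Substituting knowns: 70.401 = 0.039·(189.1/0.289)·0.5·880·V²/1000
Solving for V: V = √((70.401·1000)/(0.039·(189.1/0.289)·0.5·880)) = 2.504 m/s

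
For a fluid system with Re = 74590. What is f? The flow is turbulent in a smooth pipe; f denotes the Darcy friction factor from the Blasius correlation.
Formula: f = \frac{0.316}{Re^{0.25}}
f = 0.316/74590^0.25 = 0.01912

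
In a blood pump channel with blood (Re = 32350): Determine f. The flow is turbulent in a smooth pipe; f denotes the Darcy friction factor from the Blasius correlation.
Formula: f = \frac{0.316}{Re^{0.25}}
f = 0.316/32350^0.25 = 0.02356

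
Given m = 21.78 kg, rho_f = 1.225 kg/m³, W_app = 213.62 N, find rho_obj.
Formula: W_{app} = mg\left(1 - \frac{\rho_f}{\rho_{obj}}\right)
Substituting knowns: 213.62 = 21.78·9.81·(1 − 1.225/rho_obj)
Solving for rho_obj: rho_obj = 1.225/(1 − 213.62/(21.78·9.81)) = 6262 kg/m³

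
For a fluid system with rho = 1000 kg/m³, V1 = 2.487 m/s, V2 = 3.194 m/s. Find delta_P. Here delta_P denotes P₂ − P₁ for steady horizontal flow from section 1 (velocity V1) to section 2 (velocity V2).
Formula: \Delta P = \frac{1}{2} \rho (V_1^2 - V_2^2)
delta_P = 0.5·1000·(2.487² − 3.194²)/1000 = -2.008 kPa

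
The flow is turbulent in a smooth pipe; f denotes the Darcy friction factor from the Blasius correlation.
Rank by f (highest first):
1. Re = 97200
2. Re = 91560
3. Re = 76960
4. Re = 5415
Case 1: f = 0.0179
Case 2: f = 0.01817
Case 3: f = 0.01897
Case 4: f = 0.03684
Ranking (highest first): 4, 3, 2, 1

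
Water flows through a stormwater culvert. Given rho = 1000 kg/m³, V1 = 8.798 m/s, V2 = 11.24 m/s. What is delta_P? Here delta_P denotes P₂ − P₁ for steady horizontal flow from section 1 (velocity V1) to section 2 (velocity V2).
Formula: \Delta P = \frac{1}{2} \rho (V_1^2 - V_2^2)
delta_P = 0.5·1000·(8.798² − 11.24²)/1000 = -24.47 kPa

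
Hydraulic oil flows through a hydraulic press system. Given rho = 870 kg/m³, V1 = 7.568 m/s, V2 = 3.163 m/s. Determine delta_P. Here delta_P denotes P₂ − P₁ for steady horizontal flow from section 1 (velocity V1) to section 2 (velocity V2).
Formula: \Delta P = \frac{1}{2} \rho (V_1^2 - V_2^2)
delta_P = 0.5·870·(7.568² − 3.163²)/1000 = 20.56 kPa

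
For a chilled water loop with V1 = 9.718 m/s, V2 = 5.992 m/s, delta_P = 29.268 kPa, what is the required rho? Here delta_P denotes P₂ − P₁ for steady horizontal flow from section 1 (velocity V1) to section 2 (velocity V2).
Formula: \Delta P = \frac{1}{2} \rho (V_1^2 - V_2^2)
Substituting knowns: 29.268 = 0.5·rho·(9.718² − 5.992²)/1000
Solving for rho: rho = 2·(29.268·1000)/(9.718² − 5.992²) = 1000 kg/m³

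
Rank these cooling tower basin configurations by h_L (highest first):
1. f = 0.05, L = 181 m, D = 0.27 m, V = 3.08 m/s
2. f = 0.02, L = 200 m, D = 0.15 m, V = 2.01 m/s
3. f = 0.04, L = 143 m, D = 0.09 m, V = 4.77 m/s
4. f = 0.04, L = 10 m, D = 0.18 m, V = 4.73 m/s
Case 1: h_L = 16.21 m
Case 2: h_L = 5.491 m
Case 3: h_L = 73.7 m
Case 4: h_L = 2.534 m
Ranking (highest first): 3, 1, 2, 4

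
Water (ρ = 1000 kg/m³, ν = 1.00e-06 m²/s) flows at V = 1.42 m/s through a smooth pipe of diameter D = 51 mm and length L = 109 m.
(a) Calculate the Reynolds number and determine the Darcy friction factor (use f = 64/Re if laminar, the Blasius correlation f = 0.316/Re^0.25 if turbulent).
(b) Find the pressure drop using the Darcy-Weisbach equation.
(a) Re = V·D/ν = 1.42·0.051/1.00e-06 = 72420 → turbulent (Re > 4000); f = 0.316/Re^0.25 = 0.316/72420^0.25 = 0.019263
(b) Darcy-Weisbach: ΔP = f·(L/D)·½ρV²/1000 = 0.019263·(109/0.051)·½·1000·1.42²/1000 = 41.51 kPa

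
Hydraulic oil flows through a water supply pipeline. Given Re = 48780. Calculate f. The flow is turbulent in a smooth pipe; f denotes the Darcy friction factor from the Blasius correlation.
Formula: f = \frac{0.316}{Re^{0.25}}
f = 0.316/48780^0.25 = 0.02126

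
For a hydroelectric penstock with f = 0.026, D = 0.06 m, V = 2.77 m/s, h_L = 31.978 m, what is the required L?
Formula: h_L = f \frac{L}{D} \frac{V^2}{2g}
Substituting knowns: 31.978 = 0.026·(L/0.06)·2.77²/(2·9.81)
Solving for L: L = 31.978·2·9.81·0.06/(0.026·2.77²) = 188.7 m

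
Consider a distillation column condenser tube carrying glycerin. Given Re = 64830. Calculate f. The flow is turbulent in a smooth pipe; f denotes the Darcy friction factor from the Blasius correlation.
Formula: f = \frac{0.316}{Re^{0.25}}
f = 0.316/64830^0.25 = 0.0198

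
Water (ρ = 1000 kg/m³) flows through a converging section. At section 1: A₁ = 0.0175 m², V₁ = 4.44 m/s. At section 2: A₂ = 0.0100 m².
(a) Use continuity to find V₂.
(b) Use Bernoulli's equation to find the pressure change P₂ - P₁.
(a) Continuity: A₁V₁=A₂V₂ -> V₂=A₁V₁/A₂=0.0175*4.44/0.0100=7.77 m/s
(b) Bernoulli: P₂-P₁=0.5*rho*(V₁^2-V₂^2)/1000=0.5*1000*(4.44^2-7.77^2)/1000=-20.33 kPa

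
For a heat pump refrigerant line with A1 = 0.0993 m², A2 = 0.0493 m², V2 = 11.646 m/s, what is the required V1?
Formula: V_2 = \frac{A_1 V_1}{A_2}
Substituting knowns: 11.646 = 0.0993·V1/0.0493
Solving for V1: V1 = 11.646·0.0493/0.0993 = 5.782 m/s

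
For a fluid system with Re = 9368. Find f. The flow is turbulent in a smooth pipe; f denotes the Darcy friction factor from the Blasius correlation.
Formula: f = \frac{0.316}{Re^{0.25}}
f = 0.316/9368^0.25 = 0.03212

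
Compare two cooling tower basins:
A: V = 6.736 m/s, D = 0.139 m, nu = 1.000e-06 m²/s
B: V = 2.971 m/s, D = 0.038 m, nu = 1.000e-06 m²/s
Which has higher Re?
Re(A) = 936304, Re(B) = 112898. Answer: A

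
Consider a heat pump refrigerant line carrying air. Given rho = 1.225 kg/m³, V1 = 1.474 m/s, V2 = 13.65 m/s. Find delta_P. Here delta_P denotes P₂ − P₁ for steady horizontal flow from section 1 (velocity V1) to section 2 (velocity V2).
Formula: \Delta P = \frac{1}{2} \rho (V_1^2 - V_2^2)
delta_P = 0.5·1.225·(1.474² − 13.65²)/1000 = -0.1128 kPa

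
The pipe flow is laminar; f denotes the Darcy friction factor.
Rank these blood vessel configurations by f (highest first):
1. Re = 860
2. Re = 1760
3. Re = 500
Case 1: f = 0.07442
Case 2: f = 0.03636
Case 3: f = 0.128
Ranking (highest first): 3, 1, 2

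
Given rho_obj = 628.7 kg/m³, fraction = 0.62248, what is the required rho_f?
Formula: f_{sub} = \frac{\rho_{obj}}{\rho_f}
Substituting knowns: 0.62248 = 628.7/rho_f
Solving for rho_f: rho_f = 628.7/0.62248 = 1010 kg/m³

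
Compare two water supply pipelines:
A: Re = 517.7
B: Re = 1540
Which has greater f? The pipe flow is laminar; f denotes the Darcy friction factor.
f(A) = 0.1236, f(B) = 0.04156. Answer: A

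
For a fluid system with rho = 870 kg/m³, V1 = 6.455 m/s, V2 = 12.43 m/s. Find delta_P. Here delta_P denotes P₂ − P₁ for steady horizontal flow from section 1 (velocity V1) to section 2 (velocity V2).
Formula: \Delta P = \frac{1}{2} \rho (V_1^2 - V_2^2)
delta_P = 0.5·870·(6.455² − 12.43²)/1000 = -49.08 kPa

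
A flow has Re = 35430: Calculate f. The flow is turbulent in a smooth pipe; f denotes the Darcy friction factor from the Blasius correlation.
Formula: f = \frac{0.316}{Re^{0.25}}
f = 0.316/35430^0.25 = 0.02303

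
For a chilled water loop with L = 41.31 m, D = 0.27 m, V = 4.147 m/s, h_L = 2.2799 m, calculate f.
Formula: h_L = f \frac{L}{D} \frac{V^2}{2g}
Substituting knowns: 2.2799 = f·(41.31/0.27)·4.147²/(2·9.81)
Solving for f: f = 2.2799·2·9.81/((41.31/0.27)·4.147²) = 0.017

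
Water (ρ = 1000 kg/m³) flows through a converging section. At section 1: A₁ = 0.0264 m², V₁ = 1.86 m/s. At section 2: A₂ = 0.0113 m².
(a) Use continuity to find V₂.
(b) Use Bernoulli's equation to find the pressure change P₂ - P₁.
(a) Continuity: A₁V₁=A₂V₂ -> V₂=A₁V₁/A₂=0.0264*1.86/0.0113=4.35 m/s
(b) Bernoulli: P₂-P₁=0.5*rho*(V₁^2-V₂^2)/1000=0.5*1000*(1.86^2-4.35^2)/1000=-7.731 kPa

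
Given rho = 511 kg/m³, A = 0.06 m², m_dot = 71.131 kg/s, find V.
Formula: \dot{m} = \rho A V
Substituting knowns: 71.131 = 511·0.06·V
Solving for V: V = 71.131/(511·0.06) = 2.32 m/s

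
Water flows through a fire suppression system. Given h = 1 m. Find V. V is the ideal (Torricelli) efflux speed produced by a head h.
Formula: V = \sqrt{2 g h}
V = √(2·9.81·1) = 4.429 m/s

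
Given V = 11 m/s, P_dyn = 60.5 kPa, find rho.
Formula: P_{dyn} = \frac{1}{2} \rho V^2
Substituting knowns: 60.5 = 0.5·rho·11²/1000
Solving for rho: rho = 2·(60.5·1000)/11² = 1000 kg/m³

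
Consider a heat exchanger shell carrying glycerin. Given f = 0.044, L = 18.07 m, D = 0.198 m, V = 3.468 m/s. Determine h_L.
Formula: h_L = f \frac{L}{D} \frac{V^2}{2g}
h_L = 0.044·(18.07/0.198)·3.468²/(2·9.81) = 2.462 m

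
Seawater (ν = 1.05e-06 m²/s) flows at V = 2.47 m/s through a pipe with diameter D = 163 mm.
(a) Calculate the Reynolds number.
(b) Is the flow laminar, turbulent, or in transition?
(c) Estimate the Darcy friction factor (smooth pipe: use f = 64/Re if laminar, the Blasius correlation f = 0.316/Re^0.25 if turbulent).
(a) Re = V·D/ν = 2.47·0.163/1.05e-06 = 383440
(b) Flow regime: turbulent (Re > 4000)
(c) Friction factor: f = 0.316/Re^0.25 = 0.316/383440^0.25 = 0.0127 (Blasius is strictly valid for Re ≲ 1e5; used here as the smooth-pipe estimate the problem specifies)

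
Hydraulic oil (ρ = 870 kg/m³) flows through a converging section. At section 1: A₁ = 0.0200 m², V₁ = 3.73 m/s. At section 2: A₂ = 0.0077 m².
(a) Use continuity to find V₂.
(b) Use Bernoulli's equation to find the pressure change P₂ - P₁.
(a) Continuity: A₁V₁=A₂V₂ -> V₂=A₁V₁/A₂=0.0200*3.73/0.0077=9.69 m/s
(b) Bernoulli: P₂-P₁=0.5*rho*(V₁^2-V₂^2)/1000=0.5*870*(3.73^2-9.69^2)/1000=-34.79 kPa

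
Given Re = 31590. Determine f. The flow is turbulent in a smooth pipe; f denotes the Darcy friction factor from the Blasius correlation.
Formula: f = \frac{0.316}{Re^{0.25}}
f = 0.316/31590^0.25 = 0.0237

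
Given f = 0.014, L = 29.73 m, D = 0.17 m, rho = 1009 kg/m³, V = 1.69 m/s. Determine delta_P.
Formula: \Delta P = f \frac{L}{D} \frac{\rho V^2}{2}
delta_P = 0.014·(29.73/0.17)·0.5·1009·1.69²/1000 = 3.528 kPa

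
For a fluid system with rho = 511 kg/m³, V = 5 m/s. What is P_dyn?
Formula: P_{dyn} = \frac{1}{2} \rho V^2
P_dyn = 0.5·511·5²/1000 = 6.388 kPa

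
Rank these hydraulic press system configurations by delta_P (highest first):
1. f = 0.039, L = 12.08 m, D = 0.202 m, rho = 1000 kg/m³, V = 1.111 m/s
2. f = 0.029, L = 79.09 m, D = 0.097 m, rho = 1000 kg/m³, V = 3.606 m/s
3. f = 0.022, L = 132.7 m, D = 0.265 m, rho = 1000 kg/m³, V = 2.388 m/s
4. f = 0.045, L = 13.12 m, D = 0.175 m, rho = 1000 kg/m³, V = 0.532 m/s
Case 1: delta_P = 1.439 kPa
Case 2: delta_P = 153.7 kPa
Case 3: delta_P = 31.41 kPa
Case 4: delta_P = 0.4774 kPa
Ranking (highest first): 2, 3, 1, 4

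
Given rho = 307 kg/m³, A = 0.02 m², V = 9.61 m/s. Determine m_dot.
Formula: \dot{m} = \rho A V
m_dot = 307·0.02·9.61 = 59.01 kg/s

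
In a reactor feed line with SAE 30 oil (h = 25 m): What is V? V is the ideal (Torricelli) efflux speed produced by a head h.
Formula: V = \sqrt{2 g h}
V = √(2·9.81·25) = 22.15 m/s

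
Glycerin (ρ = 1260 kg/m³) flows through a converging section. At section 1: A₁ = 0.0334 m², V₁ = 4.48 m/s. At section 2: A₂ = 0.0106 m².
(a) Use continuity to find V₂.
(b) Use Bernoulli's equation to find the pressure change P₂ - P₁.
(a) Continuity: A₁V₁=A₂V₂ -> V₂=A₁V₁/A₂=0.0334*4.48/0.0106=14.12 m/s
(b) Bernoulli: P₂-P₁=0.5*rho*(V₁^2-V₂^2)/1000=0.5*1260*(4.48^2-14.12^2)/1000=-113 kPa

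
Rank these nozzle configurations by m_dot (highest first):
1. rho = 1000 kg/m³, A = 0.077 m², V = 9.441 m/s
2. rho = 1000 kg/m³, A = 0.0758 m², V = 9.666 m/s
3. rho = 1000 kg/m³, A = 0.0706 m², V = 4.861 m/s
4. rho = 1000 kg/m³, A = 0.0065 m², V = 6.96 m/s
Case 1: m_dot = 727 kg/s
Case 2: m_dot = 732.7 kg/s
Case 3: m_dot = 343.2 kg/s
Case 4: m_dot = 45.24 kg/s
Ranking (highest first): 2, 1, 3, 4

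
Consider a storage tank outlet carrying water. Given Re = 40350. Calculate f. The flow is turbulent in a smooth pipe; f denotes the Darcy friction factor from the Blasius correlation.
Formula: f = \frac{0.316}{Re^{0.25}}
f = 0.316/40350^0.25 = 0.0223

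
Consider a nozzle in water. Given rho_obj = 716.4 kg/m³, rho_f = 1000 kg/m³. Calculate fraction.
Formula: f_{sub} = \frac{\rho_{obj}}{\rho_f}
fraction = 716.4/1000 = 0.7164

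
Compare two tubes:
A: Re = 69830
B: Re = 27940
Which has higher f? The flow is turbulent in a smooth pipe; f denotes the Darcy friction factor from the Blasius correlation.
f(A) = 0.01944, f(B) = 0.02444. Answer: B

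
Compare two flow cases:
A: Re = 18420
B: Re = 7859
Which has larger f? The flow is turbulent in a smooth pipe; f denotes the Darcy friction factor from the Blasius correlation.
f(A) = 0.02712, f(B) = 0.03356. Answer: B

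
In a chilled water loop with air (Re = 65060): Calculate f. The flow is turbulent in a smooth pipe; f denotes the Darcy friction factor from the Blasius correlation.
Formula: f = \frac{0.316}{Re^{0.25}}
f = 0.316/65060^0.25 = 0.01979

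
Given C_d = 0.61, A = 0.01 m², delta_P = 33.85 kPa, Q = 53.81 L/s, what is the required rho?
Formula: Q = C_d A \sqrt{\frac{2 \Delta P}{\rho}}
Substituting knowns: 53.81 = 0.61·0.01·√(2·(33.85·1000)/rho)·1000
Solving for rho: rho = 2·(33.85·1000)/((53.81/1000)/(0.61·0.01))² = 870 kg/m³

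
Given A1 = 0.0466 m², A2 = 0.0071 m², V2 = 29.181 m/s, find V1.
Formula: V_2 = \frac{A_1 V_1}{A_2}
Substituting knowns: 29.181 = 0.0466·V1/0.0071
Solving for V1: V1 = 29.181·0.0071/0.0466 = 4.446 m/s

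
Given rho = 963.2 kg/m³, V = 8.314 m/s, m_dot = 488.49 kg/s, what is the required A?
Formula: \dot{m} = \rho A V
Substituting knowns: 488.49 = 963.2·A·8.314
Solving for A: A = 488.49/(963.2·8.314) = 0.061 m²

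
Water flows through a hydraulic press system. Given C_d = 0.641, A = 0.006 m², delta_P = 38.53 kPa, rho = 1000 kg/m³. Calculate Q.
Formula: Q = C_d A \sqrt{\frac{2 \Delta P}{\rho}}
Q = 0.641·0.006·√(2·(38.53·1000)/1000)·1000 = 33.76 L/s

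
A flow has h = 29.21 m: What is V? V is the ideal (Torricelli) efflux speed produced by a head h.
Formula: V = \sqrt{2 g h}
V = √(2·9.81·29.21) = 23.94 m/s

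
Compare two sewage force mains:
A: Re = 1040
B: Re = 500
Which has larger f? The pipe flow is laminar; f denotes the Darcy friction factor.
f(A) = 0.06154, f(B) = 0.128. Answer: B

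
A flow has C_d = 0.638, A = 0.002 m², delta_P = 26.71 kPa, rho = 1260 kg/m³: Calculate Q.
Formula: Q = C_d A \sqrt{\frac{2 \Delta P}{\rho}}
Q = 0.638·0.002·√(2·(26.71·1000)/1260)·1000 = 8.308 L/s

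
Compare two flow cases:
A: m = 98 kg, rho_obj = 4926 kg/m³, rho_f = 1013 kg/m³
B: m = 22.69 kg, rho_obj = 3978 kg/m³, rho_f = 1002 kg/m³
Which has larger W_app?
W_app(A) = 763.7 N, W_app(B) = 166.5 N. Answer: A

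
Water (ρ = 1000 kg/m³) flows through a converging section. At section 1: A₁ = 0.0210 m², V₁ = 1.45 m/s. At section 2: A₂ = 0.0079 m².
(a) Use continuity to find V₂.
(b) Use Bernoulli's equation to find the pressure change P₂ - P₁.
(a) Continuity: A₁V₁=A₂V₂ -> V₂=A₁V₁/A₂=0.0210*1.45/0.0079=3.85 m/s
(b) Bernoulli: P₂-P₁=0.5*rho*(V₁^2-V₂^2)/1000=0.5*1000*(1.45^2-3.85^2)/1000=-6.36 kPa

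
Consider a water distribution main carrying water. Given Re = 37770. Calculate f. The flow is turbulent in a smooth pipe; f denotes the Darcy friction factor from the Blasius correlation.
Formula: f = \frac{0.316}{Re^{0.25}}
f = 0.316/37770^0.25 = 0.02267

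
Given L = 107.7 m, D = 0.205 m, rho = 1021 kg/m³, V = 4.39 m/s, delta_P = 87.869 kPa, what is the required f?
Formula: \Delta P = f \frac{L}{D} \frac{\rho V^2}{2}
Substituting knowns: 87.869 = f·(107.7/0.205)·0.5·1021·4.39²/1000
Solving for f: f = (87.869·1000)/((107.7/0.205)·0.5·1021·4.39²) = 0.017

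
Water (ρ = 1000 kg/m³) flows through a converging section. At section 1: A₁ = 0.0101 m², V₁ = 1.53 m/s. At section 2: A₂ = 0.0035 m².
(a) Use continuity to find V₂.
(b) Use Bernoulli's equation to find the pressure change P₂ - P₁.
(a) Continuity: A₁V₁=A₂V₂ -> V₂=A₁V₁/A₂=0.0101*1.53/0.0035=4.42 m/s
(b) Bernoulli: P₂-P₁=0.5*rho*(V₁^2-V₂^2)/1000=0.5*1000*(1.53^2-4.42^2)/1000=-8.598 kPa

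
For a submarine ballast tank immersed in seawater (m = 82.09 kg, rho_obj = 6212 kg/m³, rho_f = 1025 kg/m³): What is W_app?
Formula: W_{app} = mg\left(1 - \frac{\rho_f}{\rho_{obj}}\right)
W_app = 82.09·9.81·(1 − 1025/6212) = 672.4 N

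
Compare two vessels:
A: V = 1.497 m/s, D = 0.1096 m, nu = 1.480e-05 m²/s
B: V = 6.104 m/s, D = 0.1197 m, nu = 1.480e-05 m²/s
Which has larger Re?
Re(A) = 11086, Re(B) = 49368. Answer: B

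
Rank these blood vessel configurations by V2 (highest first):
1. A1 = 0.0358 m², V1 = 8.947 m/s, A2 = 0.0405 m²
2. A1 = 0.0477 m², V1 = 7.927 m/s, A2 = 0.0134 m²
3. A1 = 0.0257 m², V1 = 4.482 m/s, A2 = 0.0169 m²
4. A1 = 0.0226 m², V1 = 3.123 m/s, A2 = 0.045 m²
Case 1: V2 = 7.909 m/s
Case 2: V2 = 28.22 m/s
Case 3: V2 = 6.816 m/s
Case 4: V2 = 1.568 m/s
Ranking (highest first): 2, 1, 3, 4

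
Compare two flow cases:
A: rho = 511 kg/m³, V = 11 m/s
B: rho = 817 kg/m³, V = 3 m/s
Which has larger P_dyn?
P_dyn(A) = 30.92 kPa, P_dyn(B) = 3.676 kPa. Answer: A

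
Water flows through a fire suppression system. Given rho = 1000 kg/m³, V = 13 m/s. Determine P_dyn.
Formula: P_{dyn} = \frac{1}{2} \rho V^2
P_dyn = 0.5·1000·13²/1000 = 84.5 kPa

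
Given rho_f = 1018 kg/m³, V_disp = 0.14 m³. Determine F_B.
Formula: F_B = \rho_f g V_{disp}
F_B = 1018·9.81·0.14 = 1398 N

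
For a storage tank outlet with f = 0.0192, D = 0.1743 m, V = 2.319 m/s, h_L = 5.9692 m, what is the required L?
Formula: h_L = f \frac{L}{D} \frac{V^2}{2g}
Substituting knowns: 5.9692 = 0.0192·(L/0.1743)·2.319²/(2·9.81)
Solving for L: L = 5.9692·2·9.81·0.1743/(0.0192·2.319²) = 197.7 m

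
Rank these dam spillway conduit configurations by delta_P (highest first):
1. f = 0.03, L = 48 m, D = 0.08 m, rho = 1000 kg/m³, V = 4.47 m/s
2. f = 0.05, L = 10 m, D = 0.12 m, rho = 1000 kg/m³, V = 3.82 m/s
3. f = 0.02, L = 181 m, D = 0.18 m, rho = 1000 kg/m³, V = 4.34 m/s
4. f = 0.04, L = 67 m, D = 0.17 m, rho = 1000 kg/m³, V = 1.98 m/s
Case 1: delta_P = 179.8 kPa
Case 2: delta_P = 30.4 kPa
Case 3: delta_P = 189.4 kPa
Case 4: delta_P = 30.9 kPa
Ranking (highest first): 3, 1, 4, 2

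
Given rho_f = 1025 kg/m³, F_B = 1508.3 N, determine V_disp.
Formula: F_B = \rho_f g V_{disp}
Substituting knowns: 1508.3 = 1025·9.81·V_disp
Solving for V_disp: V_disp = 1508.3/(1025·9.81) = 0.15 m³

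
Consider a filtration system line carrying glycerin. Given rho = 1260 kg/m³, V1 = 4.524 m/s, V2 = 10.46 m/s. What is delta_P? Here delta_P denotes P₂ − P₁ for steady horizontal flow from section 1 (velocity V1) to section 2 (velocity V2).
Formula: \Delta P = \frac{1}{2} \rho (V_1^2 - V_2^2)
delta_P = 0.5·1260·(4.524² − 10.46²)/1000 = -56.04 kPa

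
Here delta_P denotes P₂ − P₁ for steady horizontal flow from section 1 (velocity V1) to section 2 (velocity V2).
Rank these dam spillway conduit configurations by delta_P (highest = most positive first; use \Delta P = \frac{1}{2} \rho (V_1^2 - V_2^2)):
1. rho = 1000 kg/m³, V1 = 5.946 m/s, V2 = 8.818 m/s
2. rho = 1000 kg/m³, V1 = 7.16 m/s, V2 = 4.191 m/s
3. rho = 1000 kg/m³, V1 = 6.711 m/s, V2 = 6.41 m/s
Case 1: delta_P = -21.2 kPa
Case 2: delta_P = 16.85 kPa
Case 3: delta_P = 1.975 kPa
Ranking (highest first): 2, 3, 1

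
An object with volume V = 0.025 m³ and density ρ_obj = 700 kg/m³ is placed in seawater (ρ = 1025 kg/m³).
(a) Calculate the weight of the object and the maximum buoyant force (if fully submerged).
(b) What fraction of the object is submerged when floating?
(a) W=rho_obj*g*V=700*9.81*0.025=171.7 N; F_B(max)=rho*g*V=1025*9.81*0.025=251.4 N
(b) Floating fraction=rho_obj/rho=700/1025=0.683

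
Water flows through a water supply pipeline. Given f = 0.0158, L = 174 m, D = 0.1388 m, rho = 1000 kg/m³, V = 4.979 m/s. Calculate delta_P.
Formula: \Delta P = f \frac{L}{D} \frac{\rho V^2}{2}
delta_P = 0.0158·(174/0.1388)·0.5·1000·4.979²/1000 = 245.5 kPa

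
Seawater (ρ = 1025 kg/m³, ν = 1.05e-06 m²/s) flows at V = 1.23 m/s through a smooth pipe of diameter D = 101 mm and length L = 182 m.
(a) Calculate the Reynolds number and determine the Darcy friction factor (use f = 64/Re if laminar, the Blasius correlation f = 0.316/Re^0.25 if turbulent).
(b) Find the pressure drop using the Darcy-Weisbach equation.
(a) Re = V·D/ν = 1.23·0.101/1.05e-06 = 118310 → turbulent (Re > 4000); f = 0.316/Re^0.25 = 0.316/118310^0.25 = 0.017039 (Blasius is strictly valid for Re ≲ 1e5; used here as the smooth-pipe estimate the problem specifies)
(b) Darcy-Weisbach: ΔP = f·(L/D)·½ρV²/1000 = 0.017039·(182/0.101)·½·1025·1.23²/1000 = 23.81 kPa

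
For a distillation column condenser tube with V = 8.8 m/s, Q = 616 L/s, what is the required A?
Formula: Q = A V
Substituting knowns: 616 = A·8.8·1000
Solving for A: A = (616/1000)/8.8 = 0.07 m²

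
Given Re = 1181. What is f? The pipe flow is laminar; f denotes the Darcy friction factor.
Formula: f = \frac{64}{Re}
f = 64/1181 = 0.05419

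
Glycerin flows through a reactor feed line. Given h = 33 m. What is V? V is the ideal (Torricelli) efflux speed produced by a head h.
Formula: V = \sqrt{2 g h}
V = √(2·9.81·33) = 25.45 m/s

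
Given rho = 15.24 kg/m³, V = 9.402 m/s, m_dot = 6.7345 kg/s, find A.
Formula: \dot{m} = \rho A V
Substituting knowns: 6.7345 = 15.24·A·9.402
Solving for A: A = 6.7345/(15.24·9.402) = 0.047 m²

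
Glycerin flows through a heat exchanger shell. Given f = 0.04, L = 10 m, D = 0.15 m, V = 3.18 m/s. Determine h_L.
Formula: h_L = f \frac{L}{D} \frac{V^2}{2g}
h_L = 0.04·(10/0.15)·3.18²/(2·9.81) = 1.374 m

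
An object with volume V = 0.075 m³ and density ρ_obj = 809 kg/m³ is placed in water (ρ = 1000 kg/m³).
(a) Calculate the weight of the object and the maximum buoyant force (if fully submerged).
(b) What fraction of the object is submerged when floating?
(a) W=rho_obj*g*V=809*9.81*0.075=595.2 N; F_B(max)=rho*g*V=1000*9.81*0.075=735.8 N
(b) Floating fraction=rho_obj/rho=809/1000=0.809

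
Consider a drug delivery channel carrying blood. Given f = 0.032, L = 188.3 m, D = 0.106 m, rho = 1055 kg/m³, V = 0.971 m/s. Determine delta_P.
Formula: \Delta P = f \frac{L}{D} \frac{\rho V^2}{2}
delta_P = 0.032·(188.3/0.106)·0.5·1055·0.971²/1000 = 28.27 kPa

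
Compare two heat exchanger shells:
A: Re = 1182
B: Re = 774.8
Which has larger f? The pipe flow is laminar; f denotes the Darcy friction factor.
f(A) = 0.05415, f(B) = 0.0826. Answer: B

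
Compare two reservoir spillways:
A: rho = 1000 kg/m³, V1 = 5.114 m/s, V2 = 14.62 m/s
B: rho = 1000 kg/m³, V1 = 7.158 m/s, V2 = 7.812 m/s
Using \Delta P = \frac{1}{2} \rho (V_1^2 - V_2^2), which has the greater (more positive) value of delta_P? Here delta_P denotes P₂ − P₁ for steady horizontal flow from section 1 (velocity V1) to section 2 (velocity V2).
delta_P(A) = -93.8 kPa, delta_P(B) = -4.895 kPa. Answer: B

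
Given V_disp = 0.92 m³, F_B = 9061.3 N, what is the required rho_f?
Formula: F_B = \rho_f g V_{disp}
Substituting knowns: 9061.3 = rho_f·9.81·0.92
Solving for rho_f: rho_f = 9061.3/(9.81·0.92) = 1004 kg/m³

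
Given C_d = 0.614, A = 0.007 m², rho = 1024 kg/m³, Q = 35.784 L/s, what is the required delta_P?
Formula: Q = C_d A \sqrt{\frac{2 \Delta P}{\rho}}
Substituting knowns: 35.784 = 0.614·0.007·√(2·(delta_P·1000)/1024)·1000
Solving for delta_P: delta_P = ((35.784/1000)/(0.614·0.007))²·1024/2/1000 = 35.49 kPa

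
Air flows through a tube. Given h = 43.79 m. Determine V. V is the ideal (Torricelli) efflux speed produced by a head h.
Formula: V = \sqrt{2 g h}
V = √(2·9.81·43.79) = 29.31 m/s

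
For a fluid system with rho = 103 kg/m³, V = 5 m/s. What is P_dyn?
Formula: P_{dyn} = \frac{1}{2} \rho V^2
P_dyn = 0.5·103·5²/1000 = 1.288 kPa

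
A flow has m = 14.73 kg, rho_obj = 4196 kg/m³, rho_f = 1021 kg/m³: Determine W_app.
Formula: W_{app} = mg\left(1 - \frac{\rho_f}{\rho_{obj}}\right)
W_app = 14.73·9.81·(1 − 1021/4196) = 109.3 N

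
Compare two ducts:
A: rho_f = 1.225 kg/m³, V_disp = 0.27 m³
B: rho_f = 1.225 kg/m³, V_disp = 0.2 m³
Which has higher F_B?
F_B(A) = 3.245 N, F_B(B) = 2.403 N. Answer: A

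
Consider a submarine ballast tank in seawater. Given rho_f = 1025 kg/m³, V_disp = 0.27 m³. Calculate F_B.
Formula: F_B = \rho_f g V_{disp}
F_B = 1025·9.81·0.27 = 2715 N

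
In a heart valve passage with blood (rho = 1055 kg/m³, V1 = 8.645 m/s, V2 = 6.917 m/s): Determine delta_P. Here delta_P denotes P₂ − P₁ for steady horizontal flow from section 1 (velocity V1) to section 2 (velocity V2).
Formula: \Delta P = \frac{1}{2} \rho (V_1^2 - V_2^2)
delta_P = 0.5·1055·(8.645² − 6.917²)/1000 = 14.19 kPa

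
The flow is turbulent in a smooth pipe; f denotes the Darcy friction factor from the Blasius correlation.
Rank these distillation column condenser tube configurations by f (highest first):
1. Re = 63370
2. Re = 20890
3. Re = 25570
Case 1: f = 0.01992
Case 2: f = 0.02628
Case 3: f = 0.02499
Ranking (highest first): 2, 3, 1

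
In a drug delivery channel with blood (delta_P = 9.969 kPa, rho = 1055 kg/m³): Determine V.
Formula: V = \sqrt{\frac{2 \Delta P}{\rho}}
V = √(2·(9.969·1000)/1055) = 4.347 m/s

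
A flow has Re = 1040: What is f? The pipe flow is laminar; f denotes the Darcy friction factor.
Formula: f = \frac{64}{Re}
f = 64/1040 = 0.06154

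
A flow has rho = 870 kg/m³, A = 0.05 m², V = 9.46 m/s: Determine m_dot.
Formula: \dot{m} = \rho A V
m_dot = 870·0.05·9.46 = 411.5 kg/s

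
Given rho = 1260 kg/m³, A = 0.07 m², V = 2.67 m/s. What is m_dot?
Formula: \dot{m} = \rho A V
m_dot = 1260·0.07·2.67 = 235.5 kg/s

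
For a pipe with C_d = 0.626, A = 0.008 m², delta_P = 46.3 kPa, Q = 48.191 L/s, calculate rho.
Formula: Q = C_d A \sqrt{\frac{2 \Delta P}{\rho}}
Substituting knowns: 48.191 = 0.626·0.008·√(2·(46.3·1000)/rho)·1000
Solving for rho: rho = 2·(46.3·1000)/((48.191/1000)/(0.626·0.008))² = 1000 kg/m³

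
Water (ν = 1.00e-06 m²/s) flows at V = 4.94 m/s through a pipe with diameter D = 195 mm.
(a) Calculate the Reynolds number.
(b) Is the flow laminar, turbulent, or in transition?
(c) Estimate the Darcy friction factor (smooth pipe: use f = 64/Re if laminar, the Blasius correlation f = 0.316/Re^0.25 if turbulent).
(a) Re = V·D/ν = 4.94·0.195/1.00e-06 = 963300
(b) Flow regime: turbulent (Re > 4000)
(c) Friction factor: f = 0.316/Re^0.25 = 0.316/963300^0.25 = 0.01009 (Blasius is strictly valid for Re ≲ 1e5; used here as the smooth-pipe estimate the problem specifies)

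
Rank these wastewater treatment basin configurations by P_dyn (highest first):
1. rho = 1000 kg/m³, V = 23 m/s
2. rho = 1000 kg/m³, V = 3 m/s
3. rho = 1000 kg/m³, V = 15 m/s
Case 1: P_dyn = 264.5 kPa
Case 2: P_dyn = 4.5 kPa
Case 3: P_dyn = 112.5 kPa
Ranking (highest first): 1, 3, 2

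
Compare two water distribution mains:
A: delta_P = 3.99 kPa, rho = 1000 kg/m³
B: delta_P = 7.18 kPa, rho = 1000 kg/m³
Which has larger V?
V(A) = 2.825 m/s, V(B) = 3.789 m/s. Answer: B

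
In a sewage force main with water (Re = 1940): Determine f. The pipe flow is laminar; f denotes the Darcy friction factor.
Formula: f = \frac{64}{Re}
f = 64/1940 = 0.03299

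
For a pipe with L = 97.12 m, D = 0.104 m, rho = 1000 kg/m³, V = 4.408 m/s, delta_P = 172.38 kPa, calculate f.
Formula: \Delta P = f \frac{L}{D} \frac{\rho V^2}{2}
Substituting knowns: 172.38 = f·(97.12/0.104)·0.5·1000·4.408²/1000
Solving for f: f = (172.38·1000)/((97.12/0.104)·0.5·1000·4.408²) = 0.019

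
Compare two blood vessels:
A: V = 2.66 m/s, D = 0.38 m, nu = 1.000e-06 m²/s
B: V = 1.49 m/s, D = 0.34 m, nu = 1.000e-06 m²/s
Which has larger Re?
Re(A) = 1.011e+06, Re(B) = 506600. Answer: A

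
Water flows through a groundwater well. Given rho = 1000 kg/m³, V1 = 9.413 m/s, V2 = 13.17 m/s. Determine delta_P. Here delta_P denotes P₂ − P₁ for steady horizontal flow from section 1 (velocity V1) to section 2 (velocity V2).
Formula: \Delta P = \frac{1}{2} \rho (V_1^2 - V_2^2)
delta_P = 0.5·1000·(9.413² − 13.17²)/1000 = -42.42 kPa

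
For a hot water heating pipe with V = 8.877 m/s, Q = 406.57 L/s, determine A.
Formula: Q = A V
Substituting knowns: 406.57 = A·8.877·1000
Solving for A: A = (406.57/1000)/8.877 = 0.0458 m²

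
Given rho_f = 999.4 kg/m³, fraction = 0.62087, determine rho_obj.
Formula: f_{sub} = \frac{\rho_{obj}}{\rho_f}
Substituting knowns: 0.62087 = rho_obj/999.4
Solving for rho_obj: rho_obj = 0.62087·999.4 = 620.5 kg/m³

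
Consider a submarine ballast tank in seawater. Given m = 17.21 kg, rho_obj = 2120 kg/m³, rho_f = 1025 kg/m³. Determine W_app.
Formula: W_{app} = mg\left(1 - \frac{\rho_f}{\rho_{obj}}\right)
W_app = 17.21·9.81·(1 − 1025/2120) = 87.2 N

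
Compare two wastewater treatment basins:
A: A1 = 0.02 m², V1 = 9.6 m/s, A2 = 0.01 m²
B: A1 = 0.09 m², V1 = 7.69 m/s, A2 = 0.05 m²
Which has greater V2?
V2(A) = 19.2 m/s, V2(B) = 13.84 m/s. Answer: A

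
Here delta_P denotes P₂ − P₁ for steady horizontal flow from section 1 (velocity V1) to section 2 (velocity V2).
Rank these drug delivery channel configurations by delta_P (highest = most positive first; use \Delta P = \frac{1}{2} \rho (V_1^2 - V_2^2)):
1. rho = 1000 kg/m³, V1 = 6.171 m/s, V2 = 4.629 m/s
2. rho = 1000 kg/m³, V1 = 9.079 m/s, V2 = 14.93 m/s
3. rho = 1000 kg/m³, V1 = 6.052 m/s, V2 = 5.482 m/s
Case 1: delta_P = 8.327 kPa
Case 2: delta_P = -70.24 kPa
Case 3: delta_P = 3.287 kPa
Ranking (highest first): 1, 3, 2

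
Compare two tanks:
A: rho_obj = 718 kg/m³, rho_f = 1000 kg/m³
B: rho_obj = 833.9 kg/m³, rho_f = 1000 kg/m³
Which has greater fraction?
fraction(A) = 0.718, fraction(B) = 0.8339. Answer: B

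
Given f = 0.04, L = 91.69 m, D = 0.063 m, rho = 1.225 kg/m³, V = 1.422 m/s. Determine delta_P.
Formula: \Delta P = f \frac{L}{D} \frac{\rho V^2}{2}
delta_P = 0.04·(91.69/0.063)·0.5·1.225·1.422²/1000 = 0.0721 kPa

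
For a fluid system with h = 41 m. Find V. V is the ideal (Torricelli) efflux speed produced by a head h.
Formula: V = \sqrt{2 g h}
V = √(2·9.81·41) = 28.36 m/s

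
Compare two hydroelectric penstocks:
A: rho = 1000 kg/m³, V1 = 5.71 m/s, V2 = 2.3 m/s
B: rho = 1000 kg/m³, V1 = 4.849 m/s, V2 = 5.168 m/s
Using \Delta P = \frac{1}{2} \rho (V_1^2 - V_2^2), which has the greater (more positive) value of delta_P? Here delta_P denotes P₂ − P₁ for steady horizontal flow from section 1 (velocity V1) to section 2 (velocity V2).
delta_P(A) = 13.66 kPa, delta_P(B) = -1.598 kPa. Answer: A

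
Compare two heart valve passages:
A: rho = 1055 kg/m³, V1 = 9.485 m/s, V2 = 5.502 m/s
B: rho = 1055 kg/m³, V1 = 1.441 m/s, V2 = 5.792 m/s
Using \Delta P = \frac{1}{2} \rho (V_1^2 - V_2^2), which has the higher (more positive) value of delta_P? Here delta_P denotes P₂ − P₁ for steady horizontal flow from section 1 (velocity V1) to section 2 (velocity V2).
delta_P(A) = 31.49 kPa, delta_P(B) = -16.6 kPa. Answer: A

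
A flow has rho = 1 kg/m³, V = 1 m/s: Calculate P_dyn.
Formula: P_{dyn} = \frac{1}{2} \rho V^2
P_dyn = 0.5·1·1²/1000 = 0.0005 kPa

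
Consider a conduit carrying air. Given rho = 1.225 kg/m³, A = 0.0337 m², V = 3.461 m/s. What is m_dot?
Formula: \dot{m} = \rho A V
m_dot = 1.225·0.0337·3.461 = 0.1429 kg/s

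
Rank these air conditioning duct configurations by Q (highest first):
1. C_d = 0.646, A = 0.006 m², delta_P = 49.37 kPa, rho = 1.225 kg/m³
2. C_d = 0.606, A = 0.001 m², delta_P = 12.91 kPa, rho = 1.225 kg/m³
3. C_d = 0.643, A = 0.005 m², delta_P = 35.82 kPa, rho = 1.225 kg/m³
Case 1: Q = 1100 L/s
Case 2: Q = 87.98 L/s
Case 3: Q = 777.5 L/s
Ranking (highest first): 1, 3, 2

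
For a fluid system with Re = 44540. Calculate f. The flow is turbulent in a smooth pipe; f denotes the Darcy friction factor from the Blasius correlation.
Formula: f = \frac{0.316}{Re^{0.25}}
f = 0.316/44540^0.25 = 0.02175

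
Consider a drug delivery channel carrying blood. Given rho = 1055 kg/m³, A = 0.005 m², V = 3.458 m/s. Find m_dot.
Formula: \dot{m} = \rho A V
m_dot = 1055·0.005·3.458 = 18.24 kg/s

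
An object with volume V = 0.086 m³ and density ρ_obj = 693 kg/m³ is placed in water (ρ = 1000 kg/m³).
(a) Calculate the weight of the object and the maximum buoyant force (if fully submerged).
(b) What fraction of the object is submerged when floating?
(a) W=rho_obj*g*V=693*9.81*0.086=584.7 N; F_B(max)=rho*g*V=1000*9.81*0.086=843.7 N
(b) Floating fraction=rho_obj/rho=693/1000=0.693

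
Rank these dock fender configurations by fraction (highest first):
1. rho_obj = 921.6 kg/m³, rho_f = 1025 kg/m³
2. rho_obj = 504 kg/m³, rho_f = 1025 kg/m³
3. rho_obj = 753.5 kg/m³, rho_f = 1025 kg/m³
Case 1: fraction = 0.8991
Case 2: fraction = 0.4917
Case 3: fraction = 0.7351
Ranking (highest first): 1, 3, 2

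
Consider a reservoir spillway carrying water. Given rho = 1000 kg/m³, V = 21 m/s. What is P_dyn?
Formula: P_{dyn} = \frac{1}{2} \rho V^2
P_dyn = 0.5·1000·21²/1000 = 220.5 kPa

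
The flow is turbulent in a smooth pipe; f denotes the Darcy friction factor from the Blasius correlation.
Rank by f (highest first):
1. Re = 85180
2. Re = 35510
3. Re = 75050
Case 1: f = 0.0185
Case 2: f = 0.02302
Case 3: f = 0.01909
Ranking (highest first): 2, 3, 1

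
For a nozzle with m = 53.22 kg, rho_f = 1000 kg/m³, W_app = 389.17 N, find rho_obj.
Formula: W_{app} = mg\left(1 - \frac{\rho_f}{\rho_{obj}}\right)
Substituting knowns: 389.17 = 53.22·9.81·(1 − 1000/rho_obj)
Solving for rho_obj: rho_obj = 1000/(1 − 389.17/(53.22·9.81)) = 3928 kg/m³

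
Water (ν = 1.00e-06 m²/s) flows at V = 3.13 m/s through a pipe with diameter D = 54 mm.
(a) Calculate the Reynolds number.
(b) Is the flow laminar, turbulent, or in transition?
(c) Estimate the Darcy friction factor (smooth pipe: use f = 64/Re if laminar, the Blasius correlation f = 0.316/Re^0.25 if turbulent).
(a) Re = V·D/ν = 3.13·0.054/1.00e-06 = 169020
(b) Flow regime: turbulent (Re > 4000)
(c) Friction factor: f = 0.316/Re^0.25 = 0.316/169020^0.25 = 0.01558 (Blasius is strictly valid for Re ≲ 1e5; used here as the smooth-pipe estimate the problem specifies)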